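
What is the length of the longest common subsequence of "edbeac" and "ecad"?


LCS of "edbeac" and "ecad"
DP table:
           e    c    a    d
      0    0    0    0    0
  e   0    1    1    1    1
  d   0    1    1    1    2
  b   0    1    1    1    2
  e   0    1    1    1    2
  a   0    1    1    2    2
  c   0    1    2    2    2
LCS length = dp[6][4] = 2

2


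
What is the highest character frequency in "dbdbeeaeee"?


Input: dbdbeeaeee
Character counts:
  'a': 1
  'b': 2
  'd': 2
  'e': 5
Maximum frequency: 5

5


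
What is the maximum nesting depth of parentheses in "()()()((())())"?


Input: "()()()((())())"
Tracking depth:
  Position 0 '(': depth becomes 1
  Position 1 ')': depth becomes 0
  Position 2 '(': depth becomes 1
  Position 3 ')': depth becomes 0
  Position 4 '(': depth becomes 1
  Position 5 ')': depth becomes 0
  Position 6 '(': depth becomes 1
  Position 7 '(': depth becomes 2
  Position 8 '(': depth becomes 3
  Position 9 ')': depth becomes 2
  Position 10 ')': depth becomes 1
  Position 11 '(': depth becomes 2
  Position 12 ')': depth becomes 1
  Position 13 ')': depth becomes 0
Maximum depth reached: 3

3


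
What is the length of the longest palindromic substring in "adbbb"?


Input: "adbbb"
Checking substrings for palindromes:
  [2:5] "bbb" (len 3) => palindrome
  [2:4] "bb" (len 2) => palindrome
  [3:5] "bb" (len 2) => palindrome
Longest palindromic substring: "bbb" with length 3

3


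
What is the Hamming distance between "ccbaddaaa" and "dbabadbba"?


Comparing "ccbaddaaa" and "dbabadbba" position by position:
  Position 0: 'c' vs 'd' => differ
  Position 1: 'c' vs 'b' => differ
  Position 2: 'b' vs 'a' => differ
  Position 3: 'a' vs 'b' => differ
  Position 4: 'd' vs 'a' => differ
  Position 5: 'd' vs 'd' => same
  Position 6: 'a' vs 'b' => differ
  Position 7: 'a' vs 'b' => differ
  Position 8: 'a' vs 'a' => same
Total differences (Hamming distance): 7

7


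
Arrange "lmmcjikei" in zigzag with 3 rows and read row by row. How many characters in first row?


Zigzag "lmmcjikei" into 3 rows:
Placing characters:
  'l' => row 0
  'm' => row 1
  'm' => row 2
  'c' => row 1
  'j' => row 0
  'i' => row 1
  'k' => row 2
  'e' => row 1
  'i' => row 0
Rows:
  Row 0: "lji"
  Row 1: "mcie"
  Row 2: "mk"
First row length: 3

3


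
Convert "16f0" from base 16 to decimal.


Input: "16f0" in base 16
Positional expansion:
  Digit '1' (value 1) x 16^3 = 4096
  Digit '6' (value 6) x 16^2 = 1536
  Digit 'f' (value 15) x 16^1 = 240
  Digit '0' (value 0) x 16^0 = 0
Sum = 5872

5872


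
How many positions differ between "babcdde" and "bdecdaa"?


Comparing "babcdde" and "bdecdaa" position by position:
  Position 0: 'b' vs 'b' => same
  Position 1: 'a' vs 'd' => DIFFER
  Position 2: 'b' vs 'e' => DIFFER
  Position 3: 'c' vs 'c' => same
  Position 4: 'd' vs 'd' => same
  Position 5: 'd' vs 'a' => DIFFER
  Position 6: 'e' vs 'a' => DIFFER
Positions that differ: 4

4


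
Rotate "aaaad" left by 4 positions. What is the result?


Input: "aaaad", rotate left by 4
First 4 characters: "aaaa"
Remaining characters: "d"
Concatenate remaining + first: "d" + "aaaa" = "daaaa"

daaaa


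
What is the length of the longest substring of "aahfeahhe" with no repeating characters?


Input: "aahfeahhe"
Sliding window (track last position of each char):
  Position 0 ('a'): window [0,0] length 1 -- new best
  Position 1 ('a'): repeat (last at 0), move window start to 1
  Position 1 ('a'): window [1,1] length 1
  Position 2 ('h'): window [1,2] length 2 -- new best
  Position 3 ('f'): window [1,3] length 3 -- new best
  Position 4 ('e'): window [1,4] length 4 -- new best
  Position 5 ('a'): repeat (last at 1), move window start to 2
  Position 5 ('a'): window [2,5] length 4
  Position 6 ('h'): repeat (last at 2), move window start to 3
  Position 6 ('h'): window [3,6] length 4
  Position 7 ('h'): repeat (last at 6), move window start to 7
  Position 7 ('h'): window [7,7] length 1
  Position 8 ('e'): window [7,8] length 2
Longest substring with no repeats: "ahfe" with length 4

4


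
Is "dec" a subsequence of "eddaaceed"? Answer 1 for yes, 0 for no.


Check if "dec" is a subsequence of "eddaaceed"
Greedy scan:
  Position 0 ('e'): no match needed
  Position 1 ('d'): matches sub[0] = 'd'
  Position 2 ('d'): no match needed
  Position 3 ('a'): no match needed
  Position 4 ('a'): no match needed
  Position 5 ('c'): no match needed
  Position 6 ('e'): matches sub[1] = 'e'
  Position 7 ('e'): no match needed
  Position 8 ('d'): no match needed
Only matched 2/3 characters => not a subsequence

0


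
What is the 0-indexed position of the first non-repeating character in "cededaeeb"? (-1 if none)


Input: cededaeeb
Character frequencies:
  'a': 1
  'b': 1
  'c': 1
  'd': 2
  'e': 4
Scanning left to right for freq == 1:
  Position 0 ('c'): unique! => answer = 0

0


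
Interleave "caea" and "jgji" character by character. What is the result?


Interleaving "caea" and "jgji":
  Position 0: 'c' from first, 'j' from second => "cj"
  Position 1: 'a' from first, 'g' from second => "ag"
  Position 2: 'e' from first, 'j' from second => "ej"
  Position 3: 'a' from first, 'i' from second => "ai"
Result: cjagejai

cjagejai


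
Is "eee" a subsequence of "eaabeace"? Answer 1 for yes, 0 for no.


Check if "eee" is a subsequence of "eaabeace"
Greedy scan:
  Position 0 ('e'): matches sub[0] = 'e'
  Position 1 ('a'): no match needed
  Position 2 ('a'): no match needed
  Position 3 ('b'): no match needed
  Position 4 ('e'): matches sub[1] = 'e'
  Position 5 ('a'): no match needed
  Position 6 ('c'): no match needed
  Position 7 ('e'): matches sub[2] = 'e'
All 3 characters matched => is a subsequence

1


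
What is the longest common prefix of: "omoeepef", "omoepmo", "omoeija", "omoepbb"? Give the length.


Words: omoeepef, omoepmo, omoeija, omoepbb
  Position 0: all 'o' => match
  Position 1: all 'm' => match
  Position 2: all 'o' => match
  Position 3: all 'e' => match
  Position 4: ('e', 'p', 'i', 'p') => mismatch, stop
LCP = "omoe" (length 4)

4


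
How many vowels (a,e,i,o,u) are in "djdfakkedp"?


Input: djdfakkedp
Checking each character:
  'd' at position 0: consonant
  'j' at position 1: consonant
  'd' at position 2: consonant
  'f' at position 3: consonant
  'a' at position 4: vowel (running total: 1)
  'k' at position 5: consonant
  'k' at position 6: consonant
  'e' at position 7: vowel (running total: 2)
  'd' at position 8: consonant
  'p' at position 9: consonant
Total vowels: 2

2


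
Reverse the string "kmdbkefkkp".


Input: kmdbkefkkp
Reading characters right to left:
  Position 9: 'p'
  Position 8: 'k'
  Position 7: 'k'
  Position 6: 'f'
  Position 5: 'e'
  Position 4: 'k'
  Position 3: 'b'
  Position 2: 'd'
  Position 1: 'm'
  Position 0: 'k'
Reversed: pkkfekbdmk

pkkfekbdmk


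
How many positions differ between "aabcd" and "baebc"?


Comparing "aabcd" and "baebc" position by position:
  Position 0: 'a' vs 'b' => DIFFER
  Position 1: 'a' vs 'a' => same
  Position 2: 'b' vs 'e' => DIFFER
  Position 3: 'c' vs 'b' => DIFFER
  Position 4: 'd' vs 'c' => DIFFER
Positions that differ: 4

4


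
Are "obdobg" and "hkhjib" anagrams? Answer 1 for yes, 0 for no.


Strings: "obdobg", "hkhjib"
Sorted first:  bbdgoo
Sorted second: bhhijk
Differ at position 1: 'b' vs 'h' => not anagrams

0


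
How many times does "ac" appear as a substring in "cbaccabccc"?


Searching for "ac" in "cbaccabccc"
Scanning each position:
  Position 0: "cb" => no
  Position 1: "ba" => no
  Position 2: "ac" => MATCH
  Position 3: "cc" => no
  Position 4: "ca" => no
  Position 5: "ab" => no
  Position 6: "bc" => no
  Position 7: "cc" => no
  Position 8: "cc" => no
Total occurrences: 1

1


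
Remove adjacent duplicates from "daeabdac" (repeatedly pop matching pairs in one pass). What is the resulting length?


Input: daeabdac
Stack-based adjacent duplicate removal:
  Read 'd': push. Stack: d
  Read 'a': push. Stack: da
  Read 'e': push. Stack: dae
  Read 'a': push. Stack: daea
  Read 'b': push. Stack: daeab
  Read 'd': push. Stack: daeabd
  Read 'a': push. Stack: daeabda
  Read 'c': push. Stack: daeabdac
Final stack: "daeabdac" (length 8)

8


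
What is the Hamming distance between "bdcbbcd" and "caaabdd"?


Comparing "bdcbbcd" and "caaabdd" position by position:
  Position 0: 'b' vs 'c' => differ
  Position 1: 'd' vs 'a' => differ
  Position 2: 'c' vs 'a' => differ
  Position 3: 'b' vs 'a' => differ
  Position 4: 'b' vs 'b' => same
  Position 5: 'c' vs 'd' => differ
  Position 6: 'd' vs 'd' => same
Total differences (Hamming distance): 5

5


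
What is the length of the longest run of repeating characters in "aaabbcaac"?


Input: "aaabbcaac"
Scanning for longest run:
  Position 1 ('a'): continues run of 'a', length=2
  Position 2 ('a'): continues run of 'a', length=3
  Position 3 ('b'): new char, reset run to 1
  Position 4 ('b'): continues run of 'b', length=2
  Position 5 ('c'): new char, reset run to 1
  Position 6 ('a'): new char, reset run to 1
  Position 7 ('a'): continues run of 'a', length=2
  Position 8 ('c'): new char, reset run to 1
Longest run: 'a' with length 3

3


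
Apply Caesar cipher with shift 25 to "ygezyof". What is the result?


Caesar cipher: shift "ygezyof" by 25
  'y' (pos 24) + 25 = pos 23 = 'x'
  'g' (pos 6) + 25 = pos 5 = 'f'
  'e' (pos 4) + 25 = pos 3 = 'd'
  'z' (pos 25) + 25 = pos 24 = 'y'
  'y' (pos 24) + 25 = pos 23 = 'x'
  'o' (pos 14) + 25 = pos 13 = 'n'
  'f' (pos 5) + 25 = pos 4 = 'e'
Result: xfdyxne

xfdyxne


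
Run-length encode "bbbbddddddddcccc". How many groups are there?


Input: bbbbddddddddcccc
Scanning for consecutive runs:
  Group 1: 'b' x 4 (positions 0-3)
  Group 2: 'd' x 8 (positions 4-11)
  Group 3: 'c' x 4 (positions 12-15)
Total groups: 3

3


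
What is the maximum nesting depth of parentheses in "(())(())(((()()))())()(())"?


Input: "(())(())(((()()))())()(())"
Tracking depth:
  Position 0 '(': depth becomes 1
  Position 1 '(': depth becomes 2
  Position 2 ')': depth becomes 1
  Position 3 ')': depth becomes 0
  Position 4 '(': depth becomes 1
  Position 5 '(': depth becomes 2
  Position 6 ')': depth becomes 1
  Position 7 ')': depth becomes 0
  Position 8 '(': depth becomes 1
  Position 9 '(': depth becomes 2
  Position 10 '(': depth becomes 3
  Position 11 '(': depth becomes 4
  Position 12 ')': depth becomes 3
  Position 13 '(': depth becomes 4
  Position 14 ')': depth becomes 3
  Position 15 ')': depth becomes 2
  Position 16 ')': depth becomes 1
  Position 17 '(': depth becomes 2
  Position 18 ')': depth becomes 1
  Position 19 ')': depth becomes 0
  Position 20 '(': depth becomes 1
  Position 21 ')': depth becomes 0
  Position 22 '(': depth becomes 1
  Position 23 '(': depth becomes 2
  Position 24 ')': depth becomes 1
  Position 25 ')': depth becomes 0
Maximum depth reached: 4

4


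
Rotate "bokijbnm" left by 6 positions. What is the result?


Input: "bokijbnm", rotate left by 6
First 6 characters: "bokijb"
Remaining characters: "nm"
Concatenate remaining + first: "nm" + "bokijb" = "nmbokijb"

nmbokijb


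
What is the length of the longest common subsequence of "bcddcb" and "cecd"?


LCS of "bcddcb" and "cecd"
DP table:
           c    e    c    d
      0    0    0    0    0
  b   0    0    0    0    0
  c   0    1    1    1    1
  d   0    1    1    1    2
  d   0    1    1    1    2
  c   0    1    1    2    2
  b   0    1    1    2    2
LCS length = dp[6][4] = 2

2


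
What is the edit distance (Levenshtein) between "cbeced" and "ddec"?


Computing edit distance: "cbeced" -> "ddec"
DP table:
           d    d    e    c
      0    1    2    3    4
  c   1    1    2    3    3
  b   2    2    2    3    4
  e   3    3    3    2    3
  c   4    4    4    3    2
  e   5    5    5    4    3
  d   6    5    5    5    4
Edit distance = dp[6][4] = 4

4


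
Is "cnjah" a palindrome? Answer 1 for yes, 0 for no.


Input: cnjah
Reversed: hajnc
  Compare pos 0 ('c') with pos 4 ('h'): MISMATCH
  Compare pos 1 ('n') with pos 3 ('a'): MISMATCH
Result: not a palindrome

0


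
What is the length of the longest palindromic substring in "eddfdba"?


Input: "eddfdba"
Checking substrings for palindromes:
  [2:5] "dfd" (len 3) => palindrome
  [1:3] "dd" (len 2) => palindrome
Longest palindromic substring: "dfd" with length 3

3


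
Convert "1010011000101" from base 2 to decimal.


Input: "1010011000101" in base 2
Positional expansion:
  Digit '1' (value 1) x 2^12 = 4096
  Digit '0' (value 0) x 2^11 = 0
  Digit '1' (value 1) x 2^10 = 1024
  Digit '0' (value 0) x 2^9 = 0
  Digit '0' (value 0) x 2^8 = 0
  Digit '1' (value 1) x 2^7 = 128
  Digit '1' (value 1) x 2^6 = 64
  Digit '0' (value 0) x 2^5 = 0
  Digit '0' (value 0) x 2^4 = 0
  Digit '0' (value 0) x 2^3 = 0
  Digit '1' (value 1) x 2^2 = 4
  Digit '0' (value 0) x 2^1 = 0
  Digit '1' (value 1) x 2^0 = 1
Sum = 5317

5317


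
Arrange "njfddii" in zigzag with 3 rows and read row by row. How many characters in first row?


Zigzag "njfddii" into 3 rows:
Placing characters:
  'n' => row 0
  'j' => row 1
  'f' => row 2
  'd' => row 1
  'd' => row 0
  'i' => row 1
  'i' => row 2
Rows:
  Row 0: "nd"
  Row 1: "jdi"
  Row 2: "fi"
First row length: 2

2


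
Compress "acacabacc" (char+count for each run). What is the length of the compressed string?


Input: acacabacc
Runs:
  'a' x 1 => "a1"
  'c' x 1 => "c1"
  'a' x 1 => "a1"
  'c' x 1 => "c1"
  'a' x 1 => "a1"
  'b' x 1 => "b1"
  'a' x 1 => "a1"
  'c' x 2 => "c2"
Compressed: "a1c1a1c1a1b1a1c2"
Compressed length: 16

16


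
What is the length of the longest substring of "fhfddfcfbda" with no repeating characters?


Input: "fhfddfcfbda"
Sliding window (track last position of each char):
  Position 0 ('f'): window [0,0] length 1 -- new best
  Position 1 ('h'): window [0,1] length 2 -- new best
  Position 2 ('f'): repeat (last at 0), move window start to 1
  Position 2 ('f'): window [1,2] length 2
  Position 3 ('d'): window [1,3] length 3 -- new best
  Position 4 ('d'): repeat (last at 3), move window start to 4
  Position 4 ('d'): window [4,4] length 1
  Position 5 ('f'): window [4,5] length 2
  Position 6 ('c'): window [4,6] length 3
  Position 7 ('f'): repeat (last at 5), move window start to 6
  Position 7 ('f'): window [6,7] length 2
  Position 8 ('b'): window [6,8] length 3
  Position 9 ('d'): window [6,9] length 4 -- new best
  Position 10 ('a'): window [6,10] length 5 -- new best
Longest substring with no repeats: "cfbda" with length 5

5


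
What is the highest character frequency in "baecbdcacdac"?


Input: baecbdcacdac
Character counts:
  'a': 3
  'b': 2
  'c': 4
  'd': 2
  'e': 1
Maximum frequency: 4

4


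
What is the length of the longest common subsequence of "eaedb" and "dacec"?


LCS of "eaedb" and "dacec"
DP table:
           d    a    c    e    c
      0    0    0    0    0    0
  e   0    0    0    0    1    1
  a   0    0    1    1    1    1
  e   0    0    1    1    2    2
  d   0    1    1    1    2    2
  b   0    1    1    1    2    2
LCS length = dp[5][5] = 2

2


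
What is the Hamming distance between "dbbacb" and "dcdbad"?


Comparing "dbbacb" and "dcdbad" position by position:
  Position 0: 'd' vs 'd' => same
  Position 1: 'b' vs 'c' => differ
  Position 2: 'b' vs 'd' => differ
  Position 3: 'a' vs 'b' => differ
  Position 4: 'c' vs 'a' => differ
  Position 5: 'b' vs 'd' => differ
Total differences (Hamming distance): 5

5


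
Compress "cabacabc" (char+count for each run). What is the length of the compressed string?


Input: cabacabc
Runs:
  'c' x 1 => "c1"
  'a' x 1 => "a1"
  'b' x 1 => "b1"
  'a' x 1 => "a1"
  'c' x 1 => "c1"
  'a' x 1 => "a1"
  'b' x 1 => "b1"
  'c' x 1 => "c1"
Compressed: "c1a1b1a1c1a1b1c1"
Compressed length: 16

16


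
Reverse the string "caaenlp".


Input: caaenlp
Reading characters right to left:
  Position 6: 'p'
  Position 5: 'l'
  Position 4: 'n'
  Position 3: 'e'
  Position 2: 'a'
  Position 1: 'a'
  Position 0: 'c'
Reversed: plneaac

plneaac


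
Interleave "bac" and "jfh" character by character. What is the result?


Interleaving "bac" and "jfh":
  Position 0: 'b' from first, 'j' from second => "bj"
  Position 1: 'a' from first, 'f' from second => "af"
  Position 2: 'c' from first, 'h' from second => "ch"
Result: bjafch

bjafch


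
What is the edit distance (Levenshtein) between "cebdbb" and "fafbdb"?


Computing edit distance: "cebdbb" -> "fafbdb"
DP table:
           f    a    f    b    d    b
      0    1    2    3    4    5    6
  c   1    1    2    3    4    5    6
  e   2    2    2    3    4    5    6
  b   3    3    3    3    3    4    5
  d   4    4    4    4    4    3    4
  b   5    5    5    5    4    4    3
  b   6    6    6    6    5    5    4
Edit distance = dp[6][6] = 4

4


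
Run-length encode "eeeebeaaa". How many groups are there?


Input: eeeebeaaa
Scanning for consecutive runs:
  Group 1: 'e' x 4 (positions 0-3)
  Group 2: 'b' x 1 (positions 4-4)
  Group 3: 'e' x 1 (positions 5-5)
  Group 4: 'a' x 3 (positions 6-8)
Total groups: 4

4


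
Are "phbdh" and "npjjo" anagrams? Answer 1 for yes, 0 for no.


Strings: "phbdh", "npjjo"
Sorted first:  bdhhp
Sorted second: jjnop
Differ at position 0: 'b' vs 'j' => not anagrams

0


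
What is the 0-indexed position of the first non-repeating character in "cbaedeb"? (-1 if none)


Input: cbaedeb
Character frequencies:
  'a': 1
  'b': 2
  'c': 1
  'd': 1
  'e': 2
Scanning left to right for freq == 1:
  Position 0 ('c'): unique! => answer = 0

0


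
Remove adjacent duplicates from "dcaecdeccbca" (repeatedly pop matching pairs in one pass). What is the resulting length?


Input: dcaecdeccbca
Stack-based adjacent duplicate removal:
  Read 'd': push. Stack: d
  Read 'c': push. Stack: dc
  Read 'a': push. Stack: dca
  Read 'e': push. Stack: dcae
  Read 'c': push. Stack: dcaec
  Read 'd': push. Stack: dcaecd
  Read 'e': push. Stack: dcaecde
  Read 'c': push. Stack: dcaecdec
  Read 'c': matches stack top 'c' => pop. Stack: dcaecde
  Read 'b': push. Stack: dcaecdeb
  Read 'c': push. Stack: dcaecdebc
  Read 'a': push. Stack: dcaecdebca
Final stack: "dcaecdebca" (length 10)

10


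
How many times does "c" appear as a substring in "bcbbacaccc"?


Searching for "c" in "bcbbacaccc"
Scanning each position:
  Position 0: "b" => no
  Position 1: "c" => MATCH
  Position 2: "b" => no
  Position 3: "b" => no
  Position 4: "a" => no
  Position 5: "c" => MATCH
  Position 6: "a" => no
  Position 7: "c" => MATCH
  Position 8: "c" => MATCH
  Position 9: "c" => MATCH
Total occurrences: 5

5


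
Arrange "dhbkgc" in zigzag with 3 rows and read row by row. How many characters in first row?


Zigzag "dhbkgc" into 3 rows:
Placing characters:
  'd' => row 0
  'h' => row 1
  'b' => row 2
  'k' => row 1
  'g' => row 0
  'c' => row 1
Rows:
  Row 0: "dg"
  Row 1: "hkc"
  Row 2: "b"
First row length: 2

2


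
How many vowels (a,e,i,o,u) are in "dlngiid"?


Input: dlngiid
Checking each character:
  'd' at position 0: consonant
  'l' at position 1: consonant
  'n' at position 2: consonant
  'g' at position 3: consonant
  'i' at position 4: vowel (running total: 1)
  'i' at position 5: vowel (running total: 2)
  'd' at position 6: consonant
Total vowels: 2

2


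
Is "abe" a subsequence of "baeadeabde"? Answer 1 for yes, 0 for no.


Check if "abe" is a subsequence of "baeadeabde"
Greedy scan:
  Position 0 ('b'): no match needed
  Position 1 ('a'): matches sub[0] = 'a'
  Position 2 ('e'): no match needed
  Position 3 ('a'): no match needed
  Position 4 ('d'): no match needed
  Position 5 ('e'): no match needed
  Position 6 ('a'): no match needed
  Position 7 ('b'): matches sub[1] = 'b'
  Position 8 ('d'): no match needed
  Position 9 ('e'): matches sub[2] = 'e'
All 3 characters matched => is a subsequence

1


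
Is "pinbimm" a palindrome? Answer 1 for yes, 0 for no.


Input: pinbimm
Reversed: mmibnip
  Compare pos 0 ('p') with pos 6 ('m'): MISMATCH
  Compare pos 1 ('i') with pos 5 ('m'): MISMATCH
  Compare pos 2 ('n') with pos 4 ('i'): MISMATCH
Result: not a palindrome

0


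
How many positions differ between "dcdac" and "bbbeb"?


Comparing "dcdac" and "bbbeb" position by position:
  Position 0: 'd' vs 'b' => DIFFER
  Position 1: 'c' vs 'b' => DIFFER
  Position 2: 'd' vs 'b' => DIFFER
  Position 3: 'a' vs 'e' => DIFFER
  Position 4: 'c' vs 'b' => DIFFER
Positions that differ: 5

5


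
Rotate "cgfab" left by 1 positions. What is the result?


Input: "cgfab", rotate left by 1
First 1 characters: "c"
Remaining characters: "gfab"
Concatenate remaining + first: "gfab" + "c" = "gfabc"

gfabc


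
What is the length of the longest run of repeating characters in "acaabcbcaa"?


Input: "acaabcbcaa"
Scanning for longest run:
  Position 1 ('c'): new char, reset run to 1
  Position 2 ('a'): new char, reset run to 1
  Position 3 ('a'): continues run of 'a', length=2
  Position 4 ('b'): new char, reset run to 1
  Position 5 ('c'): new char, reset run to 1
  Position 6 ('b'): new char, reset run to 1
  Position 7 ('c'): new char, reset run to 1
  Position 8 ('a'): new char, reset run to 1
  Position 9 ('a'): continues run of 'a', length=2
Longest run: 'a' with length 2

2


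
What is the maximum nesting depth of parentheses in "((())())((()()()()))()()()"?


Input: "((())())((()()()()))()()()"
Tracking depth:
  Position 0 '(': depth becomes 1
  Position 1 '(': depth becomes 2
  Position 2 '(': depth becomes 3
  Position 3 ')': depth becomes 2
  Position 4 ')': depth becomes 1
  Position 5 '(': depth becomes 2
  Position 6 ')': depth becomes 1
  Position 7 ')': depth becomes 0
  Position 8 '(': depth becomes 1
  Position 9 '(': depth becomes 2
  Position 10 '(': depth becomes 3
  Position 11 ')': depth becomes 2
  Position 12 '(': depth becomes 3
  Position 13 ')': depth becomes 2
  Position 14 '(': depth becomes 3
  Position 15 ')': depth becomes 2
  Position 16 '(': depth becomes 3
  Position 17 ')': depth becomes 2
  Position 18 ')': depth becomes 1
  Position 19 ')': depth becomes 0
  Position 20 '(': depth becomes 1
  Position 21 ')': depth becomes 0
  Position 22 '(': depth becomes 1
  Position 23 ')': depth becomes 0
  Position 24 '(': depth becomes 1
  Position 25 ')': depth becomes 0
Maximum depth reached: 3

3


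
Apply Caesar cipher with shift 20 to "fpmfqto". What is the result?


Caesar cipher: shift "fpmfqto" by 20
  'f' (pos 5) + 20 = pos 25 = 'z'
  'p' (pos 15) + 20 = pos 9 = 'j'
  'm' (pos 12) + 20 = pos 6 = 'g'
  'f' (pos 5) + 20 = pos 25 = 'z'
  'q' (pos 16) + 20 = pos 10 = 'k'
  't' (pos 19) + 20 = pos 13 = 'n'
  'o' (pos 14) + 20 = pos 8 = 'i'
Result: zjgzkni

zjgzkni


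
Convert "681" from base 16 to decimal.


Input: "681" in base 16
Positional expansion:
  Digit '6' (value 6) x 16^2 = 1536
  Digit '8' (value 8) x 16^1 = 128
  Digit '1' (value 1) x 16^0 = 1
Sum = 1665

1665


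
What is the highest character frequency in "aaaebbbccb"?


Input: aaaebbbccb
Character counts:
  'a': 3
  'b': 4
  'c': 2
  'e': 1
Maximum frequency: 4

4


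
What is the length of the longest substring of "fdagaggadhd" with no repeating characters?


Input: "fdagaggadhd"
Sliding window (track last position of each char):
  Position 0 ('f'): window [0,0] length 1 -- new best
  Position 1 ('d'): window [0,1] length 2 -- new best
  Position 2 ('a'): window [0,2] length 3 -- new best
  Position 3 ('g'): window [0,3] length 4 -- new best
  Position 4 ('a'): repeat (last at 2), move window start to 3
  Position 4 ('a'): window [3,4] length 2
  Position 5 ('g'): repeat (last at 3), move window start to 4
  Position 5 ('g'): window [4,5] length 2
  Position 6 ('g'): repeat (last at 5), move window start to 6
  Position 6 ('g'): window [6,6] length 1
  Position 7 ('a'): window [6,7] length 2
  Position 8 ('d'): window [6,8] length 3
  Position 9 ('h'): window [6,9] length 4
  Position 10 ('d'): repeat (last at 8), move window start to 9
  Position 10 ('d'): window [9,10] length 2
Longest substring with no repeats: "fdag" with length 4

4


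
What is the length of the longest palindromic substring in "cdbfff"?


Input: "cdbfff"
Checking substrings for palindromes:
  [3:6] "fff" (len 3) => palindrome
  [3:5] "ff" (len 2) => palindrome
  [4:6] "ff" (len 2) => palindrome
Longest palindromic substring: "fff" with length 3

3


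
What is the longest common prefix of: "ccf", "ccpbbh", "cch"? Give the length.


Words: ccf, ccpbbh, cch
  Position 0: all 'c' => match
  Position 1: all 'c' => match
  Position 2: ('f', 'p', 'h') => mismatch, stop
LCP = "cc" (length 2)

2


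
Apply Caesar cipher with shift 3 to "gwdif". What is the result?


Caesar cipher: shift "gwdif" by 3
  'g' (pos 6) + 3 = pos 9 = 'j'
  'w' (pos 22) + 3 = pos 25 = 'z'
  'd' (pos 3) + 3 = pos 6 = 'g'
  'i' (pos 8) + 3 = pos 11 = 'l'
  'f' (pos 5) + 3 = pos 8 = 'i'
Result: jzgli

jzgli


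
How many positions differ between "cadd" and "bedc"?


Comparing "cadd" and "bedc" position by position:
  Position 0: 'c' vs 'b' => DIFFER
  Position 1: 'a' vs 'e' => DIFFER
  Position 2: 'd' vs 'd' => same
  Position 3: 'd' vs 'c' => DIFFER
Positions that differ: 3

3


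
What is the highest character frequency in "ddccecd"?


Input: ddccecd
Character counts:
  'c': 3
  'd': 3
  'e': 1
Maximum frequency: 3

3


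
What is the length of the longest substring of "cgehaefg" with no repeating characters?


Input: "cgehaefg"
Sliding window (track last position of each char):
  Position 0 ('c'): window [0,0] length 1 -- new best
  Position 1 ('g'): window [0,1] length 2 -- new best
  Position 2 ('e'): window [0,2] length 3 -- new best
  Position 3 ('h'): window [0,3] length 4 -- new best
  Position 4 ('a'): window [0,4] length 5 -- new best
  Position 5 ('e'): repeat (last at 2), move window start to 3
  Position 5 ('e'): window [3,5] length 3
  Position 6 ('f'): window [3,6] length 4
  Position 7 ('g'): window [3,7] length 5
Longest substring with no repeats: "cgeha" with length 5

5


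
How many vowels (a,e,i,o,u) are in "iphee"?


Input: iphee
Checking each character:
  'i' at position 0: vowel (running total: 1)
  'p' at position 1: consonant
  'h' at position 2: consonant
  'e' at position 3: vowel (running total: 2)
  'e' at position 4: vowel (running total: 3)
Total vowels: 3

3


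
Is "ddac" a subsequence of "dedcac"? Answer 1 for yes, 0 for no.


Check if "ddac" is a subsequence of "dedcac"
Greedy scan:
  Position 0 ('d'): matches sub[0] = 'd'
  Position 1 ('e'): no match needed
  Position 2 ('d'): matches sub[1] = 'd'
  Position 3 ('c'): no match needed
  Position 4 ('a'): matches sub[2] = 'a'
  Position 5 ('c'): matches sub[3] = 'c'
All 4 characters matched => is a subsequence

1


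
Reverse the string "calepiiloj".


Input: calepiiloj
Reading characters right to left:
  Position 9: 'j'
  Position 8: 'o'
  Position 7: 'l'
  Position 6: 'i'
  Position 5: 'i'
  Position 4: 'p'
  Position 3: 'e'
  Position 2: 'l'
  Position 1: 'a'
  Position 0: 'c'
Reversed: joliipelac

joliipelac


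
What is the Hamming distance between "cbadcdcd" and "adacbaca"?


Comparing "cbadcdcd" and "adacbaca" position by position:
  Position 0: 'c' vs 'a' => differ
  Position 1: 'b' vs 'd' => differ
  Position 2: 'a' vs 'a' => same
  Position 3: 'd' vs 'c' => differ
  Position 4: 'c' vs 'b' => differ
  Position 5: 'd' vs 'a' => differ
  Position 6: 'c' vs 'c' => same
  Position 7: 'd' vs 'a' => differ
Total differences (Hamming distance): 6

6


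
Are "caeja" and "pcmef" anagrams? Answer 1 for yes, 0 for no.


Strings: "caeja", "pcmef"
Sorted first:  aacej
Sorted second: cefmp
Differ at position 0: 'a' vs 'c' => not anagrams

0


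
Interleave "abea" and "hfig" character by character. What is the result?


Interleaving "abea" and "hfig":
  Position 0: 'a' from first, 'h' from second => "ah"
  Position 1: 'b' from first, 'f' from second => "bf"
  Position 2: 'e' from first, 'i' from second => "ei"
  Position 3: 'a' from first, 'g' from second => "ag"
Result: ahbfeiag

ahbfeiag


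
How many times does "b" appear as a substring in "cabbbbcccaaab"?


Searching for "b" in "cabbbbcccaaab"
Scanning each position:
  Position 0: "c" => no
  Position 1: "a" => no
  Position 2: "b" => MATCH
  Position 3: "b" => MATCH
  Position 4: "b" => MATCH
  Position 5: "b" => MATCH
  Position 6: "c" => no
  Position 7: "c" => no
  Position 8: "c" => no
  Position 9: "a" => no
  Position 10: "a" => no
  Position 11: "a" => no
  Position 12: "b" => MATCH
Total occurrences: 5

5


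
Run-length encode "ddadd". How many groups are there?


Input: ddadd
Scanning for consecutive runs:
  Group 1: 'd' x 2 (positions 0-1)
  Group 2: 'a' x 1 (positions 2-2)
  Group 3: 'd' x 2 (positions 3-4)
Total groups: 3

3


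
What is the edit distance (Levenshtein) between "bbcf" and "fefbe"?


Computing edit distance: "bbcf" -> "fefbe"
DP table:
           f    e    f    b    e
      0    1    2    3    4    5
  b   1    1    2    3    3    4
  b   2    2    2    3    3    4
  c   3    3    3    3    4    4
  f   4    3    4    3    4    5
Edit distance = dp[4][5] = 5

5


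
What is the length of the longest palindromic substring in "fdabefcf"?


Input: "fdabefcf"
Checking substrings for palindromes:
  [5:8] "fcf" (len 3) => palindrome
Longest palindromic substring: "fcf" with length 3

3


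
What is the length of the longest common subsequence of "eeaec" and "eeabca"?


LCS of "eeaec" and "eeabca"
DP table:
           e    e    a    b    c    a
      0    0    0    0    0    0    0
  e   0    1    1    1    1    1    1
  e   0    1    2    2    2    2    2
  a   0    1    2    3    3    3    3
  e   0    1    2    3    3    3    3
  c   0    1    2    3    3    4    4
LCS length = dp[5][6] = 4

4


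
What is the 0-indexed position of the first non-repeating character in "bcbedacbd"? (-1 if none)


Input: bcbedacbd
Character frequencies:
  'a': 1
  'b': 3
  'c': 2
  'd': 2
  'e': 1
Scanning left to right for freq == 1:
  Position 0 ('b'): freq=3, skip
  Position 1 ('c'): freq=2, skip
  Position 2 ('b'): freq=3, skip
  Position 3 ('e'): unique! => answer = 3

3


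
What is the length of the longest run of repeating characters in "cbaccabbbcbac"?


Input: "cbaccabbbcbac"
Scanning for longest run:
  Position 1 ('b'): new char, reset run to 1
  Position 2 ('a'): new char, reset run to 1
  Position 3 ('c'): new char, reset run to 1
  Position 4 ('c'): continues run of 'c', length=2
  Position 5 ('a'): new char, reset run to 1
  Position 6 ('b'): new char, reset run to 1
  Position 7 ('b'): continues run of 'b', length=2
  Position 8 ('b'): continues run of 'b', length=3
  Position 9 ('c'): new char, reset run to 1
  Position 10 ('b'): new char, reset run to 1
  Position 11 ('a'): new char, reset run to 1
  Position 12 ('c'): new char, reset run to 1
Longest run: 'b' with length 3

3


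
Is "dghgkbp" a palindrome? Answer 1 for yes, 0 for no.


Input: dghgkbp
Reversed: pbkghgd
  Compare pos 0 ('d') with pos 6 ('p'): MISMATCH
  Compare pos 1 ('g') with pos 5 ('b'): MISMATCH
  Compare pos 2 ('h') with pos 4 ('k'): MISMATCH
Result: not a palindrome

0


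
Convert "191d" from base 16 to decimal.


Input: "191d" in base 16
Positional expansion:
  Digit '1' (value 1) x 16^3 = 4096
  Digit '9' (value 9) x 16^2 = 2304
  Digit '1' (value 1) x 16^1 = 16
  Digit 'd' (value 13) x 16^0 = 13
Sum = 6429

6429


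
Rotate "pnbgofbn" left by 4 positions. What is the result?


Input: "pnbgofbn", rotate left by 4
First 4 characters: "pnbg"
Remaining characters: "ofbn"
Concatenate remaining + first: "ofbn" + "pnbg" = "ofbnpnbg"

ofbnpnbg


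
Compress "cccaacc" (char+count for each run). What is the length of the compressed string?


Input: cccaacc
Runs:
  'c' x 3 => "c3"
  'a' x 2 => "a2"
  'c' x 2 => "c2"
Compressed: "c3a2c2"
Compressed length: 6

6


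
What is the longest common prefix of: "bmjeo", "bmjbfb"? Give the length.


Words: bmjeo, bmjbfb
  Position 0: all 'b' => match
  Position 1: all 'm' => match
  Position 2: all 'j' => match
  Position 3: ('e', 'b') => mismatch, stop
LCP = "bmj" (length 3)

3


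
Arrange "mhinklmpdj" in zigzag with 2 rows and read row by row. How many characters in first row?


Zigzag "mhinklmpdj" into 2 rows:
Placing characters:
  'm' => row 0
  'h' => row 1
  'i' => row 0
  'n' => row 1
  'k' => row 0
  'l' => row 1
  'm' => row 0
  'p' => row 1
  'd' => row 0
  'j' => row 1
Rows:
  Row 0: "mikmd"
  Row 1: "hnlpj"
First row length: 5

5


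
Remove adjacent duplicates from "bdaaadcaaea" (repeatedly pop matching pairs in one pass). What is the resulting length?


Input: bdaaadcaaea
Stack-based adjacent duplicate removal:
  Read 'b': push. Stack: b
  Read 'd': push. Stack: bd
  Read 'a': push. Stack: bda
  Read 'a': matches stack top 'a' => pop. Stack: bd
  Read 'a': push. Stack: bda
  Read 'd': push. Stack: bdad
  Read 'c': push. Stack: bdadc
  Read 'a': push. Stack: bdadca
  Read 'a': matches stack top 'a' => pop. Stack: bdadc
  Read 'e': push. Stack: bdadce
  Read 'a': push. Stack: bdadcea
Final stack: "bdadcea" (length 7)

7


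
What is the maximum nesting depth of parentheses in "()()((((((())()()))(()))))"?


Input: "()()((((((())()()))(()))))"
Tracking depth:
  Position 0 '(': depth becomes 1
  Position 1 ')': depth becomes 0
  Position 2 '(': depth becomes 1
  Position 3 ')': depth becomes 0
  Position 4 '(': depth becomes 1
  Position 5 '(': depth becomes 2
  Position 6 '(': depth becomes 3
  Position 7 '(': depth becomes 4
  Position 8 '(': depth becomes 5
  Position 9 '(': depth becomes 6
  Position 10 '(': depth becomes 7
  Position 11 ')': depth becomes 6
  Position 12 ')': depth becomes 5
  Position 13 '(': depth becomes 6
  Position 14 ')': depth becomes 5
  Position 15 '(': depth becomes 6
  Position 16 ')': depth becomes 5
  Position 17 ')': depth becomes 4
  Position 18 ')': depth becomes 3
  Position 19 '(': depth becomes 4
  Position 20 '(': depth becomes 5
  Position 21 ')': depth becomes 4
  Position 22 ')': depth becomes 3
  Position 23 ')': depth becomes 2
  Position 24 ')': depth becomes 1
  Position 25 ')': depth becomes 0
Maximum depth reached: 7

7


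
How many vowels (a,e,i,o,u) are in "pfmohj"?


Input: pfmohj
Checking each character:
  'p' at position 0: consonant
  'f' at position 1: consonant
  'm' at position 2: consonant
  'o' at position 3: vowel (running total: 1)
  'h' at position 4: consonant
  'j' at position 5: consonant
Total vowels: 1

1


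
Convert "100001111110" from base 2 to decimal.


Input: "100001111110" in base 2
Positional expansion:
  Digit '1' (value 1) x 2^11 = 2048
  Digit '0' (value 0) x 2^10 = 0
  Digit '0' (value 0) x 2^9 = 0
  Digit '0' (value 0) x 2^8 = 0
  Digit '0' (value 0) x 2^7 = 0
  Digit '1' (value 1) x 2^6 = 64
  Digit '1' (value 1) x 2^5 = 32
  Digit '1' (value 1) x 2^4 = 16
  Digit '1' (value 1) x 2^3 = 8
  Digit '1' (value 1) x 2^2 = 4
  Digit '1' (value 1) x 2^1 = 2
  Digit '0' (value 0) x 2^0 = 0
Sum = 2174

2174


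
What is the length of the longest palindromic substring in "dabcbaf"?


Input: "dabcbaf"
Checking substrings for palindromes:
  [1:6] "abcba" (len 5) => palindrome
  [2:5] "bcb" (len 3) => palindrome
Longest palindromic substring: "abcba" with length 5

5


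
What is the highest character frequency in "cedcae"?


Input: cedcae
Character counts:
  'a': 1
  'c': 2
  'd': 1
  'e': 2
Maximum frequency: 2

2


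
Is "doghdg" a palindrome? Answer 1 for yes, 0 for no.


Input: doghdg
Reversed: gdhgod
  Compare pos 0 ('d') with pos 5 ('g'): MISMATCH
  Compare pos 1 ('o') with pos 4 ('d'): MISMATCH
  Compare pos 2 ('g') with pos 3 ('h'): MISMATCH
Result: not a palindrome

0


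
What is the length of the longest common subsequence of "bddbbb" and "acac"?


LCS of "bddbbb" and "acac"
DP table:
           a    c    a    c
      0    0    0    0    0
  b   0    0    0    0    0
  d   0    0    0    0    0
  d   0    0    0    0    0
  b   0    0    0    0    0
  b   0    0    0    0    0
  b   0    0    0    0    0
LCS length = dp[6][4] = 0

0


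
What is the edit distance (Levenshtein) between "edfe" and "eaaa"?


Computing edit distance: "edfe" -> "eaaa"
DP table:
           e    a    a    a
      0    1    2    3    4
  e   1    0    1    2    3
  d   2    1    1    2    3
  f   3    2    2    2    3
  e   4    3    3    3    3
Edit distance = dp[4][4] = 3

3


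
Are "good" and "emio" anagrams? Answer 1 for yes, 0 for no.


Strings: "good", "emio"
Sorted first:  dgoo
Sorted second: eimo
Differ at position 0: 'd' vs 'e' => not anagrams

0


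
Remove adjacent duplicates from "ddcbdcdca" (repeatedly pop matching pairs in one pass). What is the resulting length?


Input: ddcbdcdca
Stack-based adjacent duplicate removal:
  Read 'd': push. Stack: d
  Read 'd': matches stack top 'd' => pop. Stack: (empty)
  Read 'c': push. Stack: c
  Read 'b': push. Stack: cb
  Read 'd': push. Stack: cbd
  Read 'c': push. Stack: cbdc
  Read 'd': push. Stack: cbdcd
  Read 'c': push. Stack: cbdcdc
  Read 'a': push. Stack: cbdcdca
Final stack: "cbdcdca" (length 7)

7


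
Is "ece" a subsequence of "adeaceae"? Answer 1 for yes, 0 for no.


Check if "ece" is a subsequence of "adeaceae"
Greedy scan:
  Position 0 ('a'): no match needed
  Position 1 ('d'): no match needed
  Position 2 ('e'): matches sub[0] = 'e'
  Position 3 ('a'): no match needed
  Position 4 ('c'): matches sub[1] = 'c'
  Position 5 ('e'): matches sub[2] = 'e'
  Position 6 ('a'): no match needed
  Position 7 ('e'): no match needed
All 3 characters matched => is a subsequence

1


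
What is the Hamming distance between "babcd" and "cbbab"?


Comparing "babcd" and "cbbab" position by position:
  Position 0: 'b' vs 'c' => differ
  Position 1: 'a' vs 'b' => differ
  Position 2: 'b' vs 'b' => same
  Position 3: 'c' vs 'a' => differ
  Position 4: 'd' vs 'b' => differ
Total differences (Hamming distance): 4

4


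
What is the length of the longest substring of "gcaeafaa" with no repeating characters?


Input: "gcaeafaa"
Sliding window (track last position of each char):
  Position 0 ('g'): window [0,0] length 1 -- new best
  Position 1 ('c'): window [0,1] length 2 -- new best
  Position 2 ('a'): window [0,2] length 3 -- new best
  Position 3 ('e'): window [0,3] length 4 -- new best
  Position 4 ('a'): repeat (last at 2), move window start to 3
  Position 4 ('a'): window [3,4] length 2
  Position 5 ('f'): window [3,5] length 3
  Position 6 ('a'): repeat (last at 4), move window start to 5
  Position 6 ('a'): window [5,6] length 2
  Position 7 ('a'): repeat (last at 6), move window start to 7
  Position 7 ('a'): window [7,7] length 1
Longest substring with no repeats: "gcae" with length 4

4


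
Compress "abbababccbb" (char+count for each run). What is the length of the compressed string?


Input: abbababccbb
Runs:
  'a' x 1 => "a1"
  'b' x 2 => "b2"
  'a' x 1 => "a1"
  'b' x 1 => "b1"
  'a' x 1 => "a1"
  'b' x 1 => "b1"
  'c' x 2 => "c2"
  'b' x 2 => "b2"
Compressed: "a1b2a1b1a1b1c2b2"
Compressed length: 16

16


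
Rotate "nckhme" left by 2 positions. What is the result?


Input: "nckhme", rotate left by 2
First 2 characters: "nc"
Remaining characters: "khme"
Concatenate remaining + first: "khme" + "nc" = "khmenc"

khmenc


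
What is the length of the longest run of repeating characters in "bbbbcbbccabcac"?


Input: "bbbbcbbccabcac"
Scanning for longest run:
  Position 1 ('b'): continues run of 'b', length=2
  Position 2 ('b'): continues run of 'b', length=3
  Position 3 ('b'): continues run of 'b', length=4
  Position 4 ('c'): new char, reset run to 1
  Position 5 ('b'): new char, reset run to 1
  Position 6 ('b'): continues run of 'b', length=2
  Position 7 ('c'): new char, reset run to 1
  Position 8 ('c'): continues run of 'c', length=2
  Position 9 ('a'): new char, reset run to 1
  Position 10 ('b'): new char, reset run to 1
  Position 11 ('c'): new char, reset run to 1
  Position 12 ('a'): new char, reset run to 1
  Position 13 ('c'): new char, reset run to 1
Longest run: 'b' with length 4

4
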